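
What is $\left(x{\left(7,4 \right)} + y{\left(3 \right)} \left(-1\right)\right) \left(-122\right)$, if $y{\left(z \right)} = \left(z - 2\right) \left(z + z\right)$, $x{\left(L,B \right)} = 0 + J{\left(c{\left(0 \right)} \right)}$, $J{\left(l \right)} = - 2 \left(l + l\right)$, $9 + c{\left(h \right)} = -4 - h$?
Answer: $-5612$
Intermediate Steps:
$c{\left(h \right)} = -13 - h$ ($c{\left(h \right)} = -9 - \left(4 + h\right) = -13 - h$)
$J{\left(l \right)} = - 4 l$ ($J{\left(l \right)} = - 2 \cdot 2 l = - 4 l$)
$x{\left(L,B \right)} = 52$ ($x{\left(L,B \right)} = 0 - 4 \left(-13 - 0\right) = 0 - 4 \left(-13 + 0\right) = 0 - -52 = 0 + 52 = 52$)
$y{\left(z \right)} = 2 z \left(-2 + z\right)$ ($y{\left(z \right)} = \left(-2 + z\right) 2 z = 2 z \left(-2 + z\right)$)
$\left(x{\left(7,4 \right)} + y{\left(3 \right)} \left(-1\right)\right) \left(-122\right) = \left(52 + 2 \cdot 3 \left(-2 + 3\right) \left(-1\right)\right) \left(-122\right) = \left(52 + 2 \cdot 3 \cdot 1 \left(-1\right)\right) \left(-122\right) = \left(52 + 6 \left(-1\right)\right) \left(-122\right) = \left(52 - 6\right) \left(-122\right) = 46 \left(-122\right) = -5612$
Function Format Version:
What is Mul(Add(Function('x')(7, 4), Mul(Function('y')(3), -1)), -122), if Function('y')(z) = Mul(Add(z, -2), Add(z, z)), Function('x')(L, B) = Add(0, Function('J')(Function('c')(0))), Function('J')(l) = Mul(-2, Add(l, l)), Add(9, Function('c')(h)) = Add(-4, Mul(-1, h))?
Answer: -5612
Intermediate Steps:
Function('c')(h) = Add(-13, Mul(-1, h)) (Function('c')(h) = Add(-9, Add(-4, Mul(-1, h))) = Add(-13, Mul(-1, h)))
Function('J')(l) = Mul(-4, l) (Function('J')(l) = Mul(-2, Mul(2, l)) = Mul(-4, l))
Function('x')(L, B) = 52 (Function('x')(L, B) = Add(0, Mul(-4, Add(-13, Mul(-1, 0)))) = Add(0, Mul(-4, Add(-13, 0))) = Add(0, Mul(-4, -13)) = Add(0, 52) = 52)
Function('y')(z) = Mul(2, z, Add(-2, z)) (Function('y')(z) = Mul(Add(-2, z), Mul(2, z)) = Mul(2, z, Add(-2, z)))
Mul(Add(Function('x')(7, 4), Mul(Function('y')(3), -1)), -122) = Mul(Add(52, Mul(Mul(2, 3, Add(-2, 3)), -1)), -122) = Mul(Add(52, Mul(Mul(2, 3, 1), -1)), -122) = Mul(Add(52, Mul(6, -1)), -122) = Mul(Add(52, -6), -122) = Mul(46, -122) = -5612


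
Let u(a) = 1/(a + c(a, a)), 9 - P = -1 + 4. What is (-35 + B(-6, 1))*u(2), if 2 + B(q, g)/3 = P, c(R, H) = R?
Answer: -23/4 ≈ -5.7500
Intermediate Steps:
P = 6 (P = 9 - (-1 + 4) = 9 - 1*3 = 9 - 3 = 6)
B(q, g) = 12 (B(q, g) = -6 + 3*6 = -6 + 18 = 12)
u(a) = 1/(2*a) (u(a) = 1/(a + a) = 1/(2*a))
(-35 + B(-6, 1))*u(2) = (-35 + 12)*((1/2)/2) = -23/(2*2) = -23*1/4 = -23/4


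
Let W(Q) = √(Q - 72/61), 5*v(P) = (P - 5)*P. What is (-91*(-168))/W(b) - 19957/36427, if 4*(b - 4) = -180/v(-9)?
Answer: -19957/36427 + 15288*√754082/883 ≈ 15034.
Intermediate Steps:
v(P) = P*(-5 + P)/5 (v(P) = ((P - 5)*P)/5 = ((-5 + P)*P)/5 = (P*(-5 + P))/5 = P*(-5 + P)/5)
b = 31/14 (b = 4 + (-180*(-5/(9*(-5 - 9))))/4 = 4 + (-180/((⅕)*(-9)*(-14)))/4 = 4 + (-180/126/5)/4 = 4 + (-180*5/126)/4 = 4 + (¼)*(-50/7) = 4 - 25/14 = 31/14 ≈ 2.2143)
W(Q) = √(-72/61 + Q) (W(Q) = √(Q - 72*1/61) = √(Q - 72/61) = √(-72/61 + Q))
(-91*(-168))/W(b) - 19957/36427 = (-91*(-168))/((√(-4392 + 3721*(31/14))/61)) - 19957/36427 = 15288/((√(-4392 + 115351/14)/61)) - 19957*1/36427 = 15288/((√(53863/14)/61)) - 19957/36427 = 15288/(((√754082/14)/61)) - 19957/36427 = 15288/((√754082/854)) - 19957/36427 = 15288*(√754082/883) - 19957/36427 = 15288*√754082/883 - 19957/36427 = -19957/36427 + 15288*√754082/883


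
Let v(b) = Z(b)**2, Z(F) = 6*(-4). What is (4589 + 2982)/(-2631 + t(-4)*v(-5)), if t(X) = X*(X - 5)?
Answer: 7571/18105 ≈ 0.41817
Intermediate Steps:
Z(F) = -24
v(b) = 576 (v(b) = (-24)**2 = 576)
t(X) = X*(-5 + X)
(4589 + 2982)/(-2631 + t(-4)*v(-5)) = (4589 + 2982)/(-2631 - 4*(-5 - 4)*576) = 7571/(-2631 - 4*(-9)*576) = 7571/(-2631 + 36*576) = 7571/(-2631 + 20736) = 7571/18105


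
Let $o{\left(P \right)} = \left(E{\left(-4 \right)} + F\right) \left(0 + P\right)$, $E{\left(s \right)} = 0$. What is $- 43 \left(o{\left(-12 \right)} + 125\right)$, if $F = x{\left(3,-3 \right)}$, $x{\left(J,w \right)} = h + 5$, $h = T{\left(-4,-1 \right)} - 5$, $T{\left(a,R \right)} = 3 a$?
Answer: $-11567$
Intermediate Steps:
$h = -17$ ($h = 3 \left(-4\right) - 5 = -12 - 5 = -17$)
$x{\left(J,w \right)} = -12$ ($x{\left(J,w \right)} = -17 + 5 = -12$)
$F = -12$
$o{\left(P \right)} = - 12 P$ ($o{\left(P \right)} = \left(0 - 12\right) \left(0 + P\right) = - 12 P$)
$- 43 \left(o{\left(-12 \right)} + 125\right) = - 43 \left(\left(-12\right) \left(-12\right) + 125\right) = - 43 \left(144 + 125\right) = \left(-43\right) 269 = -11567$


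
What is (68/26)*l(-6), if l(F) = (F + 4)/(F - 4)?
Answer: 34/65 ≈ 0.52308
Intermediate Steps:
l(F) = (4 + F)/(-4 + F)
(68/26)*l(-6) = (68/26)*((4 - 6)/(-4 - 6)) = ((1/26)*68)*(-2/(-10)) = 34*(-1/10*(-2))/13 = (34/13)*(1/5) = 34/65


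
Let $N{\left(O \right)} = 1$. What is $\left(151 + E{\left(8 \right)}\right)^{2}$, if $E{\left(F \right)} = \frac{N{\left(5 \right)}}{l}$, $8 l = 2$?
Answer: $24025$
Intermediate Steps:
$l = \frac{1}{4}$ ($l = \frac{1}{8} \cdot 2 = \frac{1}{4} \approx 0.25$)
$E{\left(F \right)} = 4$ ($E{\left(F \right)} = 1 \frac{1}{\frac{1}{4}} = 1 \cdot 4 = 4$)
$\left(151 + E{\left(8 \right)}\right)^{2} = \left(151 + 4\right)^{2} = 155^{2} = 24025$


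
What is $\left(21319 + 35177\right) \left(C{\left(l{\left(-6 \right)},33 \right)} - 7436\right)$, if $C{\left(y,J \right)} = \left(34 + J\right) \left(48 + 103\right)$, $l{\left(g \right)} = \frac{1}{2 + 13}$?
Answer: $151465776$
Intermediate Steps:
$l{\left(g \right)} = \frac{1}{15}$
$C{\left(y,J \right)} = 5134 + 151 J$ ($C{\left(y,J \right)} = \left(34 + J\right) 151 = 5134 + 151 J$)
$\left(21319 + 35177\right) \left(C{\left(l{\left(-6 \right)},33 \right)} - 7436\right) = \left(21319 + 35177\right) \left(\left(5134 + 151 \cdot 33\right) - 7436\right) = 56496 \left(\left(5134 + 4983\right) - 7436\right) = 56496 \left(10117 - 7436\right) = 56496 \cdot 2681 = 151465776$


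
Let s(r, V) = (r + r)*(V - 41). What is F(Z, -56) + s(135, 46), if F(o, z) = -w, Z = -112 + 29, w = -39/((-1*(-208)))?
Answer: 21603/16 ≈ 1350.2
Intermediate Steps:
s(r, V) = 2*r*(-41 + V) (s(r, V) = (2*r)*(-41 + V) = 2*r*(-41 + V))
w = -3/16 (w = -39/208 = -39*1/208 = -3/16 ≈ -0.18750)
Z = -83
F(o, z) = 3/16 (F(o, z) = -1*(-3/16) = 3/16)
F(Z, -56) + s(135, 46) = 3/16 + 2*135*(-41 + 46) = 3/16 + 2*135*5 = 3/16 + 1350 = 21603/16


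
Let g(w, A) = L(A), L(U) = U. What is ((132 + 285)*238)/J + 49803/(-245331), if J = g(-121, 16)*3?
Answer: 1352540549/654216 ≈ 2067.4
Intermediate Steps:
g(w, A) = A
J = 48 (J = 16*3 = 48)
((132 + 285)*238)/J + 49803/(-245331) = ((132 + 285)*238)/48 + 49803/(-245331) = (417*238)*(1/48) + 49803*(-1/245331) = 99246*(1/48) - 16601/81777 = 16541/8 - 16601/81777 = 1352540549/654216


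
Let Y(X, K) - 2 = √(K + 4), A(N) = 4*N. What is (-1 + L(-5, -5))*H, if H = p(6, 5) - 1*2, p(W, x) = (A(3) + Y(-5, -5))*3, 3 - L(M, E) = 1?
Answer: 40 + 3*I ≈ 40.0 + 3.0*I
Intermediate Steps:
Y(X, K) = 2 + √(4 + K) (Y(X, K) = 2 + √(K + 4) = 2 + √(4 + K))
L(M, E) = 2 (L(M, E) = 3 - 1*1 = 3 - 1 = 2)
p(W, x) = 42 + 3*I (p(W, x) = (4*3 + (2 + √(4 - 5)))*3 = (12 + (2 + √(-1)))*3 = (12 + (2 + I))*3 = (14 + I)*3 = 42 + 3*I)
H = 40 + 3*I (H = (42 + 3*I) - 1*2 = (42 + 3*I) - 2 = 40 + 3*I ≈ 40.0 + 3.0*I)
(-1 + L(-5, -5))*H = (-1 + 2)*(40 + 3*I) = 1*(40 + 3*I) = 40 + 3*I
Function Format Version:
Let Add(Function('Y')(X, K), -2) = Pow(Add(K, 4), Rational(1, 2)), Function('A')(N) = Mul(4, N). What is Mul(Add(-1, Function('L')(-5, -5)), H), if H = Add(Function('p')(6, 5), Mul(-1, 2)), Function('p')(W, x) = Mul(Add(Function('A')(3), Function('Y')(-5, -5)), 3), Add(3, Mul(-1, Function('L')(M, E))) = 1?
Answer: Add(40, Mul(3, I)) ≈ Add(40.000, Mul(3.0000, I))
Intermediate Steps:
Function('Y')(X, K) = Add(2, Pow(Add(4, K), Rational(1, 2))) (Function('Y')(X, K) = Add(2, Pow(Add(K, 4), Rational(1, 2))) = Add(2, Pow(Add(4, K), Rational(1, 2))))
Function('L')(M, E) = 2 (Function('L')(M, E) = Add(3, Mul(-1, 1)) = Add(3, -1) = 2)
Function('p')(W, x) = Add(42, Mul(3, I)) (Function('p')(W, x) = Mul(Add(Mul(4, 3), Add(2, Pow(Add(4, -5), Rational(1, 2)))), 3) = Mul(Add(12, Add(2, Pow(-1, Rational(1, 2)))), 3) = Mul(Add(12, Add(2, I)), 3) = Mul(Add(14, I), 3) = Add(42, Mul(3, I)))
H = Add(40, Mul(3, I)) (H = Add(Add(42, Mul(3, I)), Mul(-1, 2)) = Add(Add(42, Mul(3, I)), -2) = Add(40, Mul(3, I)) ≈ Add(40.000, Mul(3.0000, I)))
Mul(Add(-1, Function('L')(-5, -5)), H) = Mul(Add(-1, 2), Add(40, Mul(3, I))) = Mul(1, Add(40, Mul(3, I))) = Add(40, Mul(3, I))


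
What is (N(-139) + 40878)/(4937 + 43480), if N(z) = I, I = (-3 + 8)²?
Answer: 40903/48417 ≈ 0.84481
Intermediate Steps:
I = 25 (I = 5² = 25)
N(z) = 25
(N(-139) + 40878)/(4937 + 43480) = (25 + 40878)/(4937 + 43480) = 40903/48417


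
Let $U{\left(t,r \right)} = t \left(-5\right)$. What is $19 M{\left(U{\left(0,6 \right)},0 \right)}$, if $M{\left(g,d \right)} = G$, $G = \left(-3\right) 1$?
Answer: $-57$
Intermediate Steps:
$U{\left(t,r \right)} = - 5 t$
$G = -3$
$M{\left(g,d \right)} = -3$
$19 M{\left(U{\left(0,6 \right)},0 \right)} = 19 \left(-3\right) = -57$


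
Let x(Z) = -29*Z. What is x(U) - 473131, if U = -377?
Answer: -462198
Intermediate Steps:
x(U) - 473131 = -29*(-377) - 473131 = 10933 - 473131 = -462198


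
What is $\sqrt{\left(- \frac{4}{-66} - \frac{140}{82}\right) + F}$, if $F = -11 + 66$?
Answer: $\frac{\sqrt{97669011}}{1353} \approx 7.3043$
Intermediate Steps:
$F = 55$
$\sqrt{\left(- \frac{4}{-66} - \frac{140}{82}\right) + F} = \sqrt{\left(- \frac{4}{-66} - \frac{140}{82}\right) + 55} = \sqrt{\left(\left(-4\right) \left(- \frac{1}{66}\right) - \frac{70}{41}\right) + 55} = \sqrt{\left(\frac{2}{33} - \frac{70}{41}\right) + 55} = \sqrt{- \frac{2228}{1353} + 55} = \sqrt{\frac{72187}{1353}} = \frac{\sqrt{97669011}}{1353}$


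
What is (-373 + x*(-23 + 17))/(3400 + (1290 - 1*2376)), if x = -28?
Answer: -205/2314 ≈ -0.088591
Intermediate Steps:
(-373 + x*(-23 + 17))/(3400 + (1290 - 1*2376)) = (-373 - 28*(-23 + 17))/(3400 + (1290 - 1*2376)) = (-373 - 28*(-6))/(3400 + (1290 - 2376)) = (-373 + 168)/(3400 - 1086) = -205/2314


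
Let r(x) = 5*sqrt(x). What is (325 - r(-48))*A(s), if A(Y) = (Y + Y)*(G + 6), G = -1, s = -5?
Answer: -16250 + 1000*I*sqrt(3) ≈ -16250.0 + 1732.1*I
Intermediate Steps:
A(Y) = 10*Y (A(Y) = (Y + Y)*(-1 + 6) = (2*Y)*5 = 10*Y)
(325 - r(-48))*A(s) = (325 - 5*sqrt(-48))*(10*(-5)) = (325 - 5*4*I*sqrt(3))*(-50) = (325 - 20*I*sqrt(3))*(-50) = -16250 + 1000*I*sqrt(3)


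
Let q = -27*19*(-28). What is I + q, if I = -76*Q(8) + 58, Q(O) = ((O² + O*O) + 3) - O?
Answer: 5074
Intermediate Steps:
q = 14364 (q = -513*(-28) = 14364)
Q(O) = 3 - O + 2*O² (Q(O) = ((O² + O²) + 3) - O = (2*O² + 3) - O = (3 + 2*O²) - O = 3 - O + 2*O²)
I = -9290 (I = -76*(3 - 1*8 + 2*8²) + 58 = -76*(3 - 8 + 2*64) + 58 = -76*(3 - 8 + 128) + 58 = -76*123 + 58 = -9348 + 58 = -9290)
I + q = -9290 + 14364 = 5074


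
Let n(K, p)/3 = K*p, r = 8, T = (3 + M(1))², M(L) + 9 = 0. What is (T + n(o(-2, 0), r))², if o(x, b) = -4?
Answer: 3600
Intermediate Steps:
M(L) = -9 (M(L) = -9 + 0 = -9)
T = 36 (T = (3 - 9)² = (-6)² = 36)
n(K, p) = 3*K*p (n(K, p) = 3*(K*p) = 3*K*p)
(T + n(o(-2, 0), r))² = (36 + 3*(-4)*8)² = (36 - 96)² = (-60)² = 3600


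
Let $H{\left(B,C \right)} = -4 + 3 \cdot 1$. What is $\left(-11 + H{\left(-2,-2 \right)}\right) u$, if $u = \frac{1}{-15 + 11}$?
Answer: $3$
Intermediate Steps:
$H{\left(B,C \right)} = -1$ ($H{\left(B,C \right)} = -4 + 3 = -1$)
$u = - \frac{1}{4}$ ($u = \frac{1}{-4} = - \frac{1}{4} \approx -0.25$)
$\left(-11 + H{\left(-2,-2 \right)}\right) u = \left(-11 - 1\right) \left(- \frac{1}{4}\right) = \left(-12\right) \left(- \frac{1}{4}\right) = 3$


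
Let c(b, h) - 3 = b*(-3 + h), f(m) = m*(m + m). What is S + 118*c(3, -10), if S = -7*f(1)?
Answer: -4262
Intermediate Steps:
f(m) = 2*m**2 (f(m) = m*(2*m) = 2*m**2)
S = -14 (S = -14*1**2 = -14 ≈ -14.000)
c(b, h) = 3 + b*(-3 + h)
S + 118*c(3, -10) = -14 + 118*(3 - 3*3 + 3*(-10)) = -14 + 118*(3 - 9 - 30) = -14 + 118*(-36) = -14 - 4248 = -4262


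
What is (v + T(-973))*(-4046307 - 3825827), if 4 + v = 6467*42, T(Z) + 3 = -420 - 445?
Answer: -2131317303428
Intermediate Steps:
T(Z) = -868 (T(Z) = -3 + (-420 - 445) = -3 - 865 = -868)
v = 271610 (v = -4 + 6467*42 = -4 + 271614 = 271610)
(v + T(-973))*(-4046307 - 3825827) = (271610 - 868)*(-4046307 - 3825827) = 270742*(-7872134) = -2131317303428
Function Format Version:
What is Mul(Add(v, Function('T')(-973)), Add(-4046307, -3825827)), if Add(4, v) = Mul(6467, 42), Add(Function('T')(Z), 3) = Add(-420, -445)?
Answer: -2131317303428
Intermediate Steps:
Function('T')(Z) = -868 (Function('T')(Z) = Add(-3, Add(-420, -445)) = Add(-3, -865) = -868)
v = 271610 (v = Add(-4, Mul(6467, 42)) = Add(-4, 271614) = 271610)
Mul(Add(v, Function('T')(-973)), Add(-4046307, -3825827)) = Mul(Add(271610, -868), Add(-4046307, -3825827)) = Mul(270742, -7872134) = -2131317303428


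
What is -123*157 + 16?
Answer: -19295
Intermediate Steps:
-123*157 + 16 = -19311 + 16 = -19295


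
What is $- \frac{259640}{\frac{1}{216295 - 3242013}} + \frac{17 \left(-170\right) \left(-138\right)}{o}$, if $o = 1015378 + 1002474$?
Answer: $\frac{396304832052343465}{504463} \approx 7.856 \cdot 10^{11}$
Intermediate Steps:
$o = 2017852$
$- \frac{259640}{\frac{1}{216295 - 3242013}} + \frac{17 \left(-170\right) \left(-138\right)}{o} = - \frac{259640}{\frac{1}{216295 - 3242013}} + \frac{17 \left(-170\right) \left(-138\right)}{2017852} = - \frac{259640}{\frac{1}{-3025718}} + \left(-2890\right) \left(-138\right) \frac{1}{2017852} = - \frac{259640}{- \frac{1}{3025718}} + 398820 \cdot \frac{1}{2017852} = \left(-259640\right) \left(-3025718\right) + \frac{99705}{504463} = 785597421520 + \frac{99705}{504463} = \frac{396304832052343465}{504463}$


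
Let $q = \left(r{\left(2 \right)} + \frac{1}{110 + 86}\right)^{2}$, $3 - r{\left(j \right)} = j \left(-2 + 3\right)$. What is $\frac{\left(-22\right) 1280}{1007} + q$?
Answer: $- \frac{1042713897}{38684912} \approx -26.954$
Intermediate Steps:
$r{\left(j \right)} = 3 - j$ ($r{\left(j \right)} = 3 - j \left(-2 + 3\right) = 3 - j 1 = 3 - j$)
$q = \frac{38809}{38416}$ ($q = \left(\left(3 - 2\right) + \frac{1}{110 + 86}\right)^{2} = \left(\left(3 - 2\right) + \frac{1}{196}\right)^{2} = \left(1 + \frac{1}{196}\right)^{2} = \left(\frac{197}{196}\right)^{2} = \frac{38809}{38416} \approx 1.0102$)
$\frac{\left(-22\right) 1280}{1007} + q = \frac{\left(-22\right) 1280}{1007} + \frac{38809}{38416} = \left(-28160\right) \frac{1}{1007} + \frac{38809}{38416} = - \frac{28160}{1007} + \frac{38809}{38416} = - \frac{1042713897}{38684912}$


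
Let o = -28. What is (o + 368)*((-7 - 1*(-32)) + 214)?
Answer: 81260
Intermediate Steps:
(o + 368)*((-7 - 1*(-32)) + 214) = (-28 + 368)*((-7 - 1*(-32)) + 214) = 340*((-7 + 32) + 214) = 340*(25 + 214) = 340*239 = 81260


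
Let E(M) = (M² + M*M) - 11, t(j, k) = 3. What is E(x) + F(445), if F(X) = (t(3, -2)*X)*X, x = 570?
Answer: 1243864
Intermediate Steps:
F(X) = 3*X² (F(X) = (3*X)*X = 3*X²)
E(M) = -11 + 2*M² (E(M) = (M² + M²) - 11 = 2*M² - 11 = -11 + 2*M²)
E(x) + F(445) = (-11 + 2*570²) + 3*445² = (-11 + 2*324900) + 3*198025 = (-11 + 649800) + 594075 = 649789 + 594075 = 1243864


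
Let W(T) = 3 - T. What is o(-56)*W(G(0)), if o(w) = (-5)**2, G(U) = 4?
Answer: -25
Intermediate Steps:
o(w) = 25
o(-56)*W(G(0)) = 25*(3 - 1*4) = 25*(3 - 4) = 25*(-1) = -25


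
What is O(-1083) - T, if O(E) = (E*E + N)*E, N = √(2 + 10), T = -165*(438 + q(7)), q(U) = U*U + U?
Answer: -1270157277 - 2166*√3 ≈ -1.2702e+9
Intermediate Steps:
q(U) = U + U² (q(U) = U² + U = U + U²)
T = -81510 (T = -165*(438 + 7*(1 + 7)) = -165*(438 + 7*8) = -165*(438 + 56) = -165*494 = -81510)
N = 2*√3 (N = √12 = 2*√3 ≈ 3.4641)
O(E) = E*(E² + 2*√3) (O(E) = (E*E + 2*√3)*E = (E² + 2*√3)*E = E*(E² + 2*√3))
O(-1083) - T = -1083*((-1083)² + 2*√3) - 1*(-81510) = -1083*(1172889 + 2*√3) + 81510 = (-1270238787 - 2166*√3) + 81510 = -1270157277 - 2166*√3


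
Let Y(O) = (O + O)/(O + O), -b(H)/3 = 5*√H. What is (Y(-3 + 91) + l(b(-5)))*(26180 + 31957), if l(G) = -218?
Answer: -12615729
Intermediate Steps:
b(H) = -15*√H
Y(O) = 1 (Y(O) = (2*O)/((2*O)) = (2*O)*(1/(2*O)) = 1)
(Y(-3 + 91) + l(b(-5)))*(26180 + 31957) = (1 - 218)*(26180 + 31957) = -217*58137 = -12615729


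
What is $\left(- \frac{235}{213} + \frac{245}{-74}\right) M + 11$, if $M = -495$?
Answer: $\frac{11537669}{5254} \approx 2196.0$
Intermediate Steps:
$\left(- \frac{235}{213} + \frac{245}{-74}\right) M + 11 = \left(- \frac{235}{213} + \frac{245}{-74}\right) \left(-495\right) + 11 = \left(\left(-235\right) \frac{1}{213} + 245 \left(- \frac{1}{74}\right)\right) \left(-495\right) + 11 = \left(- \frac{235}{213} - \frac{245}{74}\right) \left(-495\right) + 11 = \left(- \frac{69575}{15762}\right) \left(-495\right) + 11 = \frac{11479875}{5254} + 11 = \frac{11537669}{5254}$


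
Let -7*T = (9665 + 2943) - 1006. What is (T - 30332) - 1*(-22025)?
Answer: -69751/7 ≈ -9964.4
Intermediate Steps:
T = -11602/7 (T = -((9665 + 2943) - 1006)/7 = -(12608 - 1006)/7 = -⅐*11602 = -11602/7 ≈ -1657.4)
(T - 30332) - 1*(-22025) = (-11602/7 - 30332) - 1*(-22025) = -223926/7 + 22025 = -69751/7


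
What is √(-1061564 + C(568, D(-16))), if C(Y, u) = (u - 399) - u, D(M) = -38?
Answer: I*√1061963 ≈ 1030.5*I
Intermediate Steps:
C(Y, u) = -399 (C(Y, u) = (-399 + u) - u = -399)
√(-1061564 + C(568, D(-16))) = √(-1061564 - 399) = √(-1061963) = I*√1061963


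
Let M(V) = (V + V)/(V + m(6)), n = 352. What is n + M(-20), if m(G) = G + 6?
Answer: 357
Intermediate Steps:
m(G) = 6 + G
M(V) = 2*V/(12 + V) (M(V) = (V + V)/(V + (6 + 6)) = (2*V)/(V + 12) = (2*V)/(12 + V) = 2*V/(12 + V))
n + M(-20) = 352 + 2*(-20)/(12 - 20) = 352 + 2*(-20)/(-8) = 352 + 2*(-20)*(-⅛) = 352 + 5 = 357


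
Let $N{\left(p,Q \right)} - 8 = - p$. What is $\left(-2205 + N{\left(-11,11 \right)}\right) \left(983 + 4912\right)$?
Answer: $-12886470$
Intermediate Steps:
$N{\left(p,Q \right)} = 8 - p$
$\left(-2205 + N{\left(-11,11 \right)}\right) \left(983 + 4912\right) = \left(-2205 + \left(8 - -11\right)\right) \left(983 + 4912\right) = \left(-2205 + \left(8 + 11\right)\right) 5895 = \left(-2205 + 19\right) 5895 = \left(-2186\right) 5895 = -12886470$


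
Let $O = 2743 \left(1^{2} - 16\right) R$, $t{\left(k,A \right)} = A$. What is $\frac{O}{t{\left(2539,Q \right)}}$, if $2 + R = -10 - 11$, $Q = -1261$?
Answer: $- \frac{72795}{97} \approx -750.46$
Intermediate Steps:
$R = -23$ ($R = -2 - 21 = -23$)
$O = 946335$ ($O = 2743 \left(1^{2} - 16\right) \left(-23\right) = 2743 \left(1 - 16\right) \left(-23\right) = 2743 \left(\left(-15\right) \left(-23\right)\right) = 2743 \cdot 345 = 946335$)
$\frac{O}{t{\left(2539,Q \right)}} = \frac{946335}{-1261} = 946335 \left(- \frac{1}{1261}\right) = - \frac{72795}{97}$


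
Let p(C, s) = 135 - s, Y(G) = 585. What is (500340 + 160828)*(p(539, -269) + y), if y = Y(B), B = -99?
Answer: 653895152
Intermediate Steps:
y = 585
(500340 + 160828)*(p(539, -269) + y) = (500340 + 160828)*((135 - 1*(-269)) + 585) = 661168*((135 + 269) + 585) = 661168*(404 + 585) = 661168*989 = 653895152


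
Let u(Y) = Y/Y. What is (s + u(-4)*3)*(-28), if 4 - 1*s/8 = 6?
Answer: 364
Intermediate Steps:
u(Y) = 1
s = -16 (s = 32 - 8*6 = 32 - 48 = -16)
(s + u(-4)*3)*(-28) = (-16 + 1*3)*(-28) = (-16 + 3)*(-28) = -13*(-28) = 364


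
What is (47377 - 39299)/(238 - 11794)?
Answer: -4039/5778 ≈ -0.69903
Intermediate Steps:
(47377 - 39299)/(238 - 11794) = 8078/(-11556) = 8078*(-1/11556) = -4039/5778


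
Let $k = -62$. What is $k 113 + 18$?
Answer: $-6988$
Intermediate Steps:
$k 113 + 18 = \left(-62\right) 113 + 18 = -7006 + 18 = -6988$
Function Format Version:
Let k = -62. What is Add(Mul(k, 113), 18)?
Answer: -6988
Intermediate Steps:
Add(Mul(k, 113), 18) = Add(Mul(-62, 113), 18) = Add(-7006, 18) = -6988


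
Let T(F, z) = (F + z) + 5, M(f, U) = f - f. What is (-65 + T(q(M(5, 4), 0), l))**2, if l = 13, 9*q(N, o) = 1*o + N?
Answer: 2209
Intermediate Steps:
M(f, U) = 0
q(N, o) = N/9 + o/9 (q(N, o) = (1*o + N)/9 = (o + N)/9 = (N + o)/9 = N/9 + o/9)
T(F, z) = 5 + F + z
(-65 + T(q(M(5, 4), 0), l))**2 = (-65 + (5 + ((1/9)*0 + (1/9)*0) + 13))**2 = (-65 + (5 + (0 + 0) + 13))**2 = (-65 + (5 + 0 + 13))**2 = (-65 + 18)**2 = (-47)**2 = 2209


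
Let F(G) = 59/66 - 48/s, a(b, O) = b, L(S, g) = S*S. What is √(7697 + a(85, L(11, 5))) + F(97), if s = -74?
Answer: 3767/2442 + √7782 ≈ 89.758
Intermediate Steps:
L(S, g) = S²
F(G) = 3767/2442 (F(G) = 59/66 - 48/(-74) = 59*(1/66) - 48*(-1/74) = 59/66 + 24/37 = 3767/2442)
√(7697 + a(85, L(11, 5))) + F(97) = √(7697 + 85) + 3767/2442 = √7782 + 3767/2442 = 3767/2442 + √7782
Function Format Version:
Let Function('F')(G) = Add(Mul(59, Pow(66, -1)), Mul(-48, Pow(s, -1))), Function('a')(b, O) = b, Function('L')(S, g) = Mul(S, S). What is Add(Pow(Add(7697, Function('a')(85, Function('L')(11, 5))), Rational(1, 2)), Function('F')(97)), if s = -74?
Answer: Add(Rational(3767, 2442), Pow(7782, Rational(1, 2))) ≈ 89.758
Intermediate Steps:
Function('L')(S, g) = Pow(S, 2)
Function('F')(G) = Rational(3767, 2442) (Function('F')(G) = Add(Mul(59, Pow(66, -1)), Mul(-48, Pow(-74, -1))) = Add(Mul(59, Rational(1, 66)), Mul(-48, Rational(-1, 74))) = Add(Rational(59, 66), Rational(24, 37)) = Rational(3767, 2442))
Add(Pow(Add(7697, Function('a')(85, Function('L')(11, 5))), Rational(1, 2)), Function('F')(97)) = Add(Pow(Add(7697, 85), Rational(1, 2)), Rational(3767, 2442)) = Add(Pow(7782, Rational(1, 2)), Rational(3767, 2442)) = Add(Rational(3767, 2442), Pow(7782, Rational(1, 2)))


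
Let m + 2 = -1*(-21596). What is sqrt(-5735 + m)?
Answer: sqrt(15859) ≈ 125.93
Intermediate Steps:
m = 21594 (m = -2 - 1*(-21596) = -2 + 21596 = 21594)
sqrt(-5735 + m) = sqrt(-5735 + 21594) = sqrt(15859)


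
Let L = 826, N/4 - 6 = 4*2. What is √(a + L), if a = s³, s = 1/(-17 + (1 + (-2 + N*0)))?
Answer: √9634462/108 ≈ 28.740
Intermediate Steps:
N = 56 (N = 24 + 4*(4*2) = 24 + 4*8 = 24 + 32 = 56)
s = -1/18 (s = 1/(-17 + (1 + (-2 + 56*0))) = 1/(-17 + (1 + (-2 + 0))) = 1/(-17 + (1 - 2)) = 1/(-17 - 1) = 1/(-18) = -1/18 ≈ -0.055556)
a = -1/5832 (a = (-1/18)³ = -1/5832 ≈ -0.00017147)
√(a + L) = √(-1/5832 + 826) = √(4817231/5832) = √9634462/108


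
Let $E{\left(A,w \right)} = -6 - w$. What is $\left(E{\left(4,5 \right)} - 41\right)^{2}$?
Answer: $2704$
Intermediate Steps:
$\left(E{\left(4,5 \right)} - 41\right)^{2} = \left(\left(-6 - 5\right) - 41\right)^{2} = \left(-11 - 41\right)^{2} = \left(-52\right)^{2} = 2704$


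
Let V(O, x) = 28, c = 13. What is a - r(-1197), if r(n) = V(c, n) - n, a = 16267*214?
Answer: 3479913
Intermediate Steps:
a = 3481138
r(n) = 28 - n
a - r(-1197) = 3481138 - (28 - 1*(-1197)) = 3481138 - (28 + 1197) = 3481138 - 1*1225 = 3481138 - 1225 = 3479913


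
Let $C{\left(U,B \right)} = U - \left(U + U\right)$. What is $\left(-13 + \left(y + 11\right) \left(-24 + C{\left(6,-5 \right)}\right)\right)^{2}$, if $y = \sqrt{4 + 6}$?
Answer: $126649 + 20580 \sqrt{10} \approx 1.9173 \cdot 10^{5}$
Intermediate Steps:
$C{\left(U,B \right)} = - U$ ($C{\left(U,B \right)} = U - 2 U = - U$)
$y = \sqrt{10} \approx 3.1623$
$\left(-13 + \left(y + 11\right) \left(-24 + C{\left(6,-5 \right)}\right)\right)^{2} = \left(-13 + \left(\sqrt{10} + 11\right) \left(-24 - 6\right)\right)^{2} = \left(-13 + \left(11 + \sqrt{10}\right) \left(-24 - 6\right)\right)^{2} = \left(-13 + \left(11 + \sqrt{10}\right) \left(-30\right)\right)^{2} = \left(-13 - \left(330 + 30 \sqrt{10}\right)\right)^{2} = \left(-343 - 30 \sqrt{10}\right)^{2}$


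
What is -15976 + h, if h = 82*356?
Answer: 13216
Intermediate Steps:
h = 29192
-15976 + h = -15976 + 29192 = 13216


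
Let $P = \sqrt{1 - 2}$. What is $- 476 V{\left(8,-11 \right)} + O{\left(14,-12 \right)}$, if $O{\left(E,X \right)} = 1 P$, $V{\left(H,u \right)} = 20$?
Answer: $-9520 + i \approx -9520.0 + 1.0 i$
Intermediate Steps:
$P = i$ ($P = \sqrt{-1} = i \approx 1.0 i$)
$O{\left(E,X \right)} = i$ ($O{\left(E,X \right)} = 1 i = i$)
$- 476 V{\left(8,-11 \right)} + O{\left(14,-12 \right)} = \left(-476\right) 20 + i = -9520 + i$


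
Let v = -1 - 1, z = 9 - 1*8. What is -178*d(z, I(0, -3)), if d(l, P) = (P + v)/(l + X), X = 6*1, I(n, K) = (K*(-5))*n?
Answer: 356/7 ≈ 50.857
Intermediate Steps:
z = 1 (z = 9 - 8 = 1)
v = -2
I(n, K) = -5*K*n (I(n, K) = (-5*K)*n = -5*K*n)
X = 6
d(l, P) = (-2 + P)/(6 + l) (d(l, P) = (P - 2)/(l + 6) = (-2 + P)/(6 + l))
-178*d(z, I(0, -3)) = -178*(-2 - 5*(-3)*0)/(6 + 1) = -178*(-2 + 0)/7 = -178*(-2)/7 = -178*(-2/7) = 356/7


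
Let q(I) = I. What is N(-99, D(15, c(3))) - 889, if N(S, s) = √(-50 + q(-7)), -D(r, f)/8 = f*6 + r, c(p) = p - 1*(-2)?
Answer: -889 + I*√57 ≈ -889.0 + 7.5498*I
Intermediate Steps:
c(p) = 2 + p (c(p) = p + 2 = 2 + p)
D(r, f) = -48*f - 8*r (D(r, f) = -8*(f*6 + r) = -8*(6*f + r) = -8*(r + 6*f) = -48*f - 8*r)
N(S, s) = I*√57 (N(S, s) = √(-50 - 7) = √(-57) = I*√57)
N(-99, D(15, c(3))) - 889 = I*√57 - 889 = -889 + I*√57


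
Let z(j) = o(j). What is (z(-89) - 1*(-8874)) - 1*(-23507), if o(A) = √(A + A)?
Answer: 32381 + I*√178 ≈ 32381.0 + 13.342*I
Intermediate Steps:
o(A) = √2*√A (o(A) = √(2*A) = √2*√A)
z(j) = √2*√j
(z(-89) - 1*(-8874)) - 1*(-23507) = (√2*√(-89) - 1*(-8874)) - 1*(-23507) = (√2*(I*√89) + 8874) + 23507 = (I*√178 + 8874) + 23507 = (8874 + I*√178) + 23507 = 32381 + I*√178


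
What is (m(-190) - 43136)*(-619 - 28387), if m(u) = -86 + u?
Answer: 1259208472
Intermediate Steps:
(m(-190) - 43136)*(-619 - 28387) = ((-86 - 190) - 43136)*(-619 - 28387) = (-276 - 43136)*(-29006) = -43412*(-29006) = 1259208472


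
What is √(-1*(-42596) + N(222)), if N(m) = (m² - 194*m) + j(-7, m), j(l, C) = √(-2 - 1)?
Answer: √(48812 + I*√3) ≈ 220.93 + 0.0039*I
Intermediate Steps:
j(l, C) = I*√3 (j(l, C) = √(-3) = I*√3)
N(m) = m² - 194*m + I*√3 (N(m) = (m² - 194*m) + I*√3 = m² - 194*m + I*√3)
√(-1*(-42596) + N(222)) = √(-1*(-42596) + (222² - 194*222 + I*√3)) = √(42596 + (49284 - 43068 + I*√3)) = √(42596 + (6216 + I*√3)) = √(48812 + I*√3)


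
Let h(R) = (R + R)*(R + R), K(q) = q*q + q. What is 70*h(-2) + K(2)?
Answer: 1126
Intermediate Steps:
K(q) = q + q² (K(q) = q² + q = q + q²)
h(R) = 4*R² (h(R) = (2*R)*(2*R) = 4*R²)
70*h(-2) + K(2) = 70*(4*(-2)²) + 2*(1 + 2) = 70*(4*4) + 2*3 = 70*16 + 6 = 1120 + 6 = 1126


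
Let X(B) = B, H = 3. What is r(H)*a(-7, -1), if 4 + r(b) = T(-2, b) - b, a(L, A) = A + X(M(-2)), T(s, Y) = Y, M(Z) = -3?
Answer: 16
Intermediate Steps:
a(L, A) = -3 + A (a(L, A) = A - 3 = -3 + A)
r(b) = -4 (r(b) = -4 + (b - b) = -4 + 0 = -4)
r(H)*a(-7, -1) = -4*(-3 - 1) = -4*(-4) = 16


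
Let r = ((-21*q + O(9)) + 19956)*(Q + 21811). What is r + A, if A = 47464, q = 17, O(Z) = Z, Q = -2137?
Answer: 385815256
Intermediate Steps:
r = 385767792 (r = ((-21*17 + 9) + 19956)*(-2137 + 21811) = ((-357 + 9) + 19956)*19674 = (-348 + 19956)*19674 = 19608*19674 = 385767792)
r + A = 385767792 + 47464 = 385815256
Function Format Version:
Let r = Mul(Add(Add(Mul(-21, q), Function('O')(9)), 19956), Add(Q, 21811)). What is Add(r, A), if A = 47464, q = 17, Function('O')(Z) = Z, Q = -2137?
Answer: 385815256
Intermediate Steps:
r = 385767792 (r = Mul(Add(Add(Mul(-21, 17), 9), 19956), Add(-2137, 21811)) = Mul(Add(Add(-357, 9), 19956), 19674) = Mul(Add(-348, 19956), 19674) = Mul(19608, 19674) = 385767792)
Add(r, A) = Add(385767792, 47464) = 385815256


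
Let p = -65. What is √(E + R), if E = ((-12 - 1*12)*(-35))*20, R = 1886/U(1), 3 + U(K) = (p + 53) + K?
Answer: √816599/7 ≈ 129.09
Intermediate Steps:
U(K) = -15 + K (U(K) = -3 + ((-65 + 53) + K) = -3 + (-12 + K) = -15 + K)
R = -943/7 (R = 1886/(-15 + 1) = 1886/(-14) = 1886*(-1/14) = -943/7 ≈ -134.71)
E = 16800 (E = ((-12 - 12)*(-35))*20 = -24*(-35)*20 = 840*20 = 16800)
√(E + R) = √(16800 - 943/7) = √(116657/7) = √816599/7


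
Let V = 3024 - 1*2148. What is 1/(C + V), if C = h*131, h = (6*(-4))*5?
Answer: -1/14844 ≈ -6.7367e-5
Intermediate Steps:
h = -120 (h = -24*5 = -120)
V = 876 (V = 3024 - 2148 = 876)
C = -15720 (C = -120*131 = -15720)
1/(C + V) = 1/(-15720 + 876) = 1/(-14844) = -1/14844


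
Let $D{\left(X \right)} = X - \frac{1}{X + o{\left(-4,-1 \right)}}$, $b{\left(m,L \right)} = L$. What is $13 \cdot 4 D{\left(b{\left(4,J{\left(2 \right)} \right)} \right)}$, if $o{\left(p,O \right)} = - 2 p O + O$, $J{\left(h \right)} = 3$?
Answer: $\frac{494}{3} \approx 164.67$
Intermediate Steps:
$o{\left(p,O \right)} = O - 2 O p$ ($o{\left(p,O \right)} = - 2 O p + O = O - 2 O p$)
$D{\left(X \right)} = X - \frac{1}{-9 + X}$ ($D{\left(X \right)} = X - \frac{1}{X - \left(1 - -8\right)} = X - \frac{1}{X - \left(1 + 8\right)} = X - \frac{1}{X - 9} = X - \frac{1}{-9 + X}$)
$13 \cdot 4 D{\left(b{\left(4,J{\left(2 \right)} \right)} \right)} = 13 \cdot 4 \frac{-1 + 3^{2} - 27}{-9 + 3} = 52 \frac{-1 + 9 - 27}{-6} = 52 \left(\left(- \frac{1}{6}\right) \left(-19\right)\right) = 52 \cdot \frac{19}{6} = \frac{494}{3}$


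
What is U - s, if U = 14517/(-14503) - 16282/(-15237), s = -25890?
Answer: 5721244385107/220982211 ≈ 25890.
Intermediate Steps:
U = 14942317/220982211 (U = 14517*(-1/14503) - 16282*(-1/15237) = -14517/14503 + 16282/15237 = 14942317/220982211 ≈ 0.067618)
U - s = 14942317/220982211 - 1*(-25890) = 14942317/220982211 + 25890 = 5721244385107/220982211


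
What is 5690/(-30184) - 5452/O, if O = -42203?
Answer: -5397993/90989668 ≈ -0.059325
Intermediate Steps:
5690/(-30184) - 5452/O = 5690/(-30184) - 5452/(-42203) = 5690*(-1/30184) - 5452*(-1/42203) = -2845/15092 + 5452/42203 = -5397993/90989668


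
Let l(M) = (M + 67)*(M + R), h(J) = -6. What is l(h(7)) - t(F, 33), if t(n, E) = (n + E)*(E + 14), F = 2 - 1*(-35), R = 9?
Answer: -3107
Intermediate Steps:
F = 37 (F = 2 + 35 = 37)
t(n, E) = (14 + E)*(E + n) (t(n, E) = (E + n)*(14 + E) = (14 + E)*(E + n))
l(M) = (9 + M)*(67 + M) (l(M) = (M + 67)*(M + 9) = (67 + M)*(9 + M) = (9 + M)*(67 + M))
l(h(7)) - t(F, 33) = (603 + (-6)² + 76*(-6)) - (33² + 14*33 + 14*37 + 33*37) = (603 + 36 - 456) - (1089 + 462 + 518 + 1221) = 183 - 1*3290 = 183 - 3290 = -3107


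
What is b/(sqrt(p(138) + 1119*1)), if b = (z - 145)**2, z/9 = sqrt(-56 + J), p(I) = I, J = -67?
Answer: 11062*sqrt(1257)/1257 - 2610*I*sqrt(17179)/419 ≈ 312.01 - 816.44*I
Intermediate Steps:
z = 9*I*sqrt(123) (z = 9*sqrt(-56 - 67) = 9*sqrt(-123) = 9*(I*sqrt(123)) = 9*I*sqrt(123) ≈ 99.815*I)
b = (-145 + 9*I*sqrt(123))**2 (b = (9*I*sqrt(123) - 145)**2 = (-145 + 9*I*sqrt(123))**2 ≈ 11062.0 - 28946.0*I)
b/(sqrt(p(138) + 1119*1)) = (11062 - 2610*I*sqrt(123))/(sqrt(138 + 1119*1)) = (11062 - 2610*I*sqrt(123))/(sqrt(138 + 1119)) = (11062 - 2610*I*sqrt(123))/(sqrt(1257)) = (11062 - 2610*I*sqrt(123))*(sqrt(1257)/1257) = sqrt(1257)*(11062 - 2610*I*sqrt(123))/1257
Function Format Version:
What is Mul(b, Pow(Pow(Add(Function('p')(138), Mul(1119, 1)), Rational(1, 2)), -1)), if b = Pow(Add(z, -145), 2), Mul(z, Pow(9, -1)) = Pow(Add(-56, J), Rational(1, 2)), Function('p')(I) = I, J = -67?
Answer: Add(Mul(Rational(11062, 1257), Pow(1257, Rational(1, 2))), Mul(Rational(-2610, 419), I, Pow(17179, Rational(1, 2)))) ≈ Add(312.01, Mul(-816.44, I))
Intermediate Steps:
z = Mul(9, I, Pow(123, Rational(1, 2))) (z = Mul(9, Pow(Add(-56, -67), Rational(1, 2))) = Mul(9, Pow(-123, Rational(1, 2))) = Mul(9, Mul(I, Pow(123, Rational(1, 2)))) = Mul(9, I, Pow(123, Rational(1, 2))) ≈ Mul(99.815, I))
b = Pow(Add(-145, Mul(9, I, Pow(123, Rational(1, 2)))), 2) (b = Pow(Add(Mul(9, I, Pow(123, Rational(1, 2))), -145), 2) = Pow(Add(-145, Mul(9, I, Pow(123, Rational(1, 2)))), 2) ≈ Add(11062., Mul(-28946., I)))
Mul(b, Pow(Pow(Add(Function('p')(138), Mul(1119, 1)), Rational(1, 2)), -1)) = Mul(Add(11062, Mul(-2610, I, Pow(123, Rational(1, 2)))), Pow(Pow(Add(138, Mul(1119, 1)), Rational(1, 2)), -1)) = Mul(Add(11062, Mul(-2610, I, Pow(123, Rational(1, 2)))), Pow(Pow(Add(138, 1119), Rational(1, 2)), -1)) = Mul(Add(11062, Mul(-2610, I, Pow(123, Rational(1, 2)))), Pow(Pow(1257, Rational(1, 2)), -1)) = Mul(Add(11062, Mul(-2610, I, Pow(123, Rational(1, 2)))), Mul(Rational(1, 1257), Pow(1257, Rational(1, 2)))) = Mul(Rational(1, 1257), Pow(1257, Rational(1, 2)), Add(11062, Mul(-2610, I, Pow(123, Rational(1, 2)))))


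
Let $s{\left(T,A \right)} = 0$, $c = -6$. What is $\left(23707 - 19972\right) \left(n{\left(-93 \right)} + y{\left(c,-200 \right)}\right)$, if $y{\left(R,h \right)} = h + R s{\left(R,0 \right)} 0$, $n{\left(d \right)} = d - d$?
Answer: $-747000$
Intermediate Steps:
$n{\left(d \right)} = 0$
$y{\left(R,h \right)} = h$ ($y{\left(R,h \right)} = h + R 0 \cdot 0 = h + 0 \cdot 0 = h + 0 = h$)
$\left(23707 - 19972\right) \left(n{\left(-93 \right)} + y{\left(c,-200 \right)}\right) = \left(23707 - 19972\right) \left(0 - 200\right) = 3735 \left(-200\right) = -747000$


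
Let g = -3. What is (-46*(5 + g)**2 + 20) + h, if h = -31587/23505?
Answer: -1295469/7835 ≈ -165.34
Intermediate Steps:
h = -10529/7835 (h = -31587*1/23505 = -10529/7835 ≈ -1.3438)
(-46*(5 + g)**2 + 20) + h = (-46*(5 - 3)**2 + 20) - 10529/7835 = (-46*2**2 + 20) - 10529/7835 = (-46*4 + 20) - 10529/7835 = (-184 + 20) - 10529/7835 = -164 - 10529/7835 = -1295469/7835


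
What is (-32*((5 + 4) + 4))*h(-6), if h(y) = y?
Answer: 2496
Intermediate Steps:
(-32*((5 + 4) + 4))*h(-6) = -32*((5 + 4) + 4)*(-6) = -32*(9 + 4)*(-6) = -32*13*(-6) = -416*(-6) = 2496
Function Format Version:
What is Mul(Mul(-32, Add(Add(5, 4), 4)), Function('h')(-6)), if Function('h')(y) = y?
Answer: 2496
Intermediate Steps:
Mul(Mul(-32, Add(Add(5, 4), 4)), Function('h')(-6)) = Mul(Mul(-32, Add(Add(5, 4), 4)), -6) = Mul(Mul(-32, Add(9, 4)), -6) = Mul(Mul(-32, 13), -6) = Mul(-416, -6) = 2496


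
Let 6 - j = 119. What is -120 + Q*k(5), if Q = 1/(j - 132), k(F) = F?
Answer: -5881/49 ≈ -120.02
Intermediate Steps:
j = -113 (j = 6 - 1*119 = 6 - 119 = -113)
Q = -1/245 (Q = 1/(-113 - 132) = 1/(-245) = -1/245 ≈ -0.0040816)
-120 + Q*k(5) = -120 - 1/245*5 = -120 - 1/49 = -5881/49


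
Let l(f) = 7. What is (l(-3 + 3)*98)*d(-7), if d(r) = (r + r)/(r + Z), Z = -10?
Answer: 9604/17 ≈ 564.94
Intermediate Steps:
d(r) = 2*r/(-10 + r) (d(r) = (r + r)/(r - 10) = (2*r)/(-10 + r) = 2*r/(-10 + r))
(l(-3 + 3)*98)*d(-7) = (7*98)*(2*(-7)/(-10 - 7)) = 686*(2*(-7)/(-17)) = 686*(2*(-7)*(-1/17)) = 686*(14/17) = 9604/17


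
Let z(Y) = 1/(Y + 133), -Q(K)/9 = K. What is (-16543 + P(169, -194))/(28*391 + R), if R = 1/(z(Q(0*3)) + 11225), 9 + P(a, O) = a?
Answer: -24458606658/16344553981 ≈ -1.4964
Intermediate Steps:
Q(K) = -9*K
P(a, O) = -9 + a
z(Y) = 1/(133 + Y)
R = 133/1492926 (R = 1/(1/(133 - 0*3) + 11225) = 1/(1/(133 - 9*0) + 11225) = 1/(1/(133 + 0) + 11225) = 1/(1/133 + 11225) = 1/(1492926/133) = 133/1492926 ≈ 8.9087e-5)
(-16543 + P(169, -194))/(28*391 + R) = (-16543 + (-9 + 169))/(28*391 + 133/1492926) = (-16543 + 160)/(10948 + 133/1492926) = -16383/16344553981/1492926 = -16383*1492926/16344553981 = -24458606658/16344553981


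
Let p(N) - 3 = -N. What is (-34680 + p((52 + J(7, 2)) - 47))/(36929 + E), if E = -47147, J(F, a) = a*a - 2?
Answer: 1334/393 ≈ 3.3944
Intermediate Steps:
J(F, a) = -2 + a**2 (J(F, a) = a**2 - 2 = -2 + a**2)
p(N) = 3 - N
(-34680 + p((52 + J(7, 2)) - 47))/(36929 + E) = (-34680 + (3 - ((52 + (-2 + 2**2)) - 47)))/(36929 - 47147) = (-34680 + (3 - ((52 + (-2 + 4)) - 47)))/(-10218) = (-34680 + (3 - ((52 + 2) - 47)))*(-1/10218) = (-34680 + (3 - (54 - 47)))*(-1/10218) = (-34680 + (3 - 1*7))*(-1/10218) = (-34680 + (3 - 7))*(-1/10218) = (-34680 - 4)*(-1/10218) = -34684*(-1/10218) = 1334/393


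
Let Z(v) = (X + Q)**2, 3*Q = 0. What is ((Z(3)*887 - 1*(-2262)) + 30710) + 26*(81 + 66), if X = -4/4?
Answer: 37681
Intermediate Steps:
Q = 0 (Q = (1/3)*0 = 0)
X = -1 (X = -4*1/4 = -1)
Z(v) = 1 (Z(v) = (-1 + 0)**2 = (-1)**2 = 1)
((Z(3)*887 - 1*(-2262)) + 30710) + 26*(81 + 66) = ((1*887 - 1*(-2262)) + 30710) + 26*(81 + 66) = ((887 + 2262) + 30710) + 26*147 = (3149 + 30710) + 3822 = 33859 + 3822 = 37681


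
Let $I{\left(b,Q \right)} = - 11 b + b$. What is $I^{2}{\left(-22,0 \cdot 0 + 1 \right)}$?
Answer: $48400$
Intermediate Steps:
$I{\left(b,Q \right)} = - 10 b$
$I^{2}{\left(-22,0 \cdot 0 + 1 \right)} = \left(\left(-10\right) \left(-22\right)\right)^{2} = 220^{2} = 48400$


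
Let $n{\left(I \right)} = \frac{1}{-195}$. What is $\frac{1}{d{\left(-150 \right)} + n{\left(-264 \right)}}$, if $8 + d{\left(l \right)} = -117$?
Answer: $- \frac{195}{24376} \approx -0.0079997$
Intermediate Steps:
$d{\left(l \right)} = -125$ ($d{\left(l \right)} = -8 - 117 = -125$)
$n{\left(I \right)} = - \frac{1}{195}$
$\frac{1}{d{\left(-150 \right)} + n{\left(-264 \right)}} = \frac{1}{-125 - \frac{1}{195}} = \frac{1}{- \frac{24376}{195}} = - \frac{195}{24376}$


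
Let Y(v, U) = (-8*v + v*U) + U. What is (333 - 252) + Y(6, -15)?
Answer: -72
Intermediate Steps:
Y(v, U) = U - 8*v + U*v (Y(v, U) = (-8*v + U*v) + U = U - 8*v + U*v)
(333 - 252) + Y(6, -15) = (333 - 252) + (-15 - 8*6 - 15*6) = 81 + (-15 - 48 - 90) = 81 - 153 = -72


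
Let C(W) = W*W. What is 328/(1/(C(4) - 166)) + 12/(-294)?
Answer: -2410802/49 ≈ -49200.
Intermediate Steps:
C(W) = W²
328/(1/(C(4) - 166)) + 12/(-294) = 328/(1/(4² - 166)) + 12/(-294) = 328/(1/(16 - 166)) + 12*(-1/294) = 328/(1/(-150)) - 2/49 = 328/(-1/150) - 2/49 = 328*(-150) - 2/49 = -49200 - 2/49 = -2410802/49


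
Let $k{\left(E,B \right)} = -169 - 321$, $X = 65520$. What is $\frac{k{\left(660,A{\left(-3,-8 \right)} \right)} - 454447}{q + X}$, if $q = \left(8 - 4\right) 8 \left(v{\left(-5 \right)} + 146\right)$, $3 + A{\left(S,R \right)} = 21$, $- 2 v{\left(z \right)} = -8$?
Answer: $- \frac{454937}{70320} \approx -6.4695$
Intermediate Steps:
$v{\left(z \right)} = 4$ ($v{\left(z \right)} = \left(- \frac{1}{2}\right) \left(-8\right) = 4$)
$A{\left(S,R \right)} = 18$ ($A{\left(S,R \right)} = -3 + 21 = 18$)
$k{\left(E,B \right)} = -490$
$q = 4800$ ($q = \left(8 - 4\right) 8 \left(4 + 146\right) = 4 \cdot 8 \cdot 150 = 32 \cdot 150 = 4800$)
$\frac{k{\left(660,A{\left(-3,-8 \right)} \right)} - 454447}{q + X} = \frac{-490 - 454447}{4800 + 65520} = - \frac{454937}{70320}$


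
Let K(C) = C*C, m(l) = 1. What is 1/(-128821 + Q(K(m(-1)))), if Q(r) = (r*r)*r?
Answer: -1/128820 ≈ -7.7628e-6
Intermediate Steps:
K(C) = C²
Q(r) = r³ (Q(r) = r²*r = r³)
1/(-128821 + Q(K(m(-1)))) = 1/(-128821 + (1²)³) = 1/(-128821 + 1³) = 1/(-128821 + 1) = 1/(-128820) = -1/128820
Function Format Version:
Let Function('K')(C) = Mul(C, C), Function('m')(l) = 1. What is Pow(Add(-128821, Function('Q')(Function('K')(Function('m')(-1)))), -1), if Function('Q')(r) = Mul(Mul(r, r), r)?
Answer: Rational(-1, 128820) ≈ -7.7628e-6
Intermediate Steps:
Function('K')(C) = Pow(C, 2)
Function('Q')(r) = Pow(r, 3) (Function('Q')(r) = Mul(Pow(r, 2), r) = Pow(r, 3))
Pow(Add(-128821, Function('Q')(Function('K')(Function('m')(-1)))), -1) = Pow(Add(-128821, Pow(Pow(1, 2), 3)), -1) = Pow(Add(-128821, Pow(1, 3)), -1) = Pow(Add(-128821, 1), -1) = Pow(-128820, -1) = Rational(-1, 128820)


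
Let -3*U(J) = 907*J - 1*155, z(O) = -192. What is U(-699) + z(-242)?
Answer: 633572/3 ≈ 2.1119e+5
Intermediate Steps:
U(J) = 155/3 - 907*J/3 (U(J) = -(907*J - 1*155)/3 = -(907*J - 155)/3 = -(-155 + 907*J)/3 = 155/3 - 907*J/3)
U(-699) + z(-242) = (155/3 - 907/3*(-699)) - 192 = (155/3 + 211331) - 192 = 634148/3 - 192 = 633572/3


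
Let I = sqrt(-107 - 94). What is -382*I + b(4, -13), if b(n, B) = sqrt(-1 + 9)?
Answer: 2*sqrt(2) - 382*I*sqrt(201) ≈ 2.8284 - 5415.8*I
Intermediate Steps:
I = I*sqrt(201) (I = sqrt(-201) = I*sqrt(201) ≈ 14.177*I)
b(n, B) = 2*sqrt(2) (b(n, B) = sqrt(8) = 2*sqrt(2))
-382*I + b(4, -13) = -382*I*sqrt(201) + 2*sqrt(2) = 2*sqrt(2) - 382*I*sqrt(201)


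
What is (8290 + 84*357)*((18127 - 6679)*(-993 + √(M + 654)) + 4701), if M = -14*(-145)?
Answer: -434959153314 + 876413088*√671 ≈ -4.1226e+11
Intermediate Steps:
M = 2030
(8290 + 84*357)*((18127 - 6679)*(-993 + √(M + 654)) + 4701) = (8290 + 84*357)*((18127 - 6679)*(-993 + √(2030 + 654)) + 4701) = (8290 + 29988)*(11448*(-993 + √2684) + 4701) = 38278*(11448*(-993 + 2*√671) + 4701) = 38278*((-11367864 + 22896*√671) + 4701) = 38278*(-11363163 + 22896*√671) = -434959153314 + 876413088*√671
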